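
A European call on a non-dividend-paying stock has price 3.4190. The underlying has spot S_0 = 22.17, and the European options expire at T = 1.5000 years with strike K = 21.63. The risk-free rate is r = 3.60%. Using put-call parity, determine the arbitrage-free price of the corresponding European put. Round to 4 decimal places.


Answer: Put price = 1.7420

Derivation:
Put-call parity: C - P = S_0 * exp(-qT) - K * exp(-rT).
S_0 * exp(-qT) = 22.1700 * 1.00000000 = 22.17000000
K * exp(-rT) = 21.6300 * 0.94743211 = 20.49295646
P = C - S*exp(-qT) + K*exp(-rT)
P = 3.4190 - 22.17000000 + 20.49295646 = 1.7420


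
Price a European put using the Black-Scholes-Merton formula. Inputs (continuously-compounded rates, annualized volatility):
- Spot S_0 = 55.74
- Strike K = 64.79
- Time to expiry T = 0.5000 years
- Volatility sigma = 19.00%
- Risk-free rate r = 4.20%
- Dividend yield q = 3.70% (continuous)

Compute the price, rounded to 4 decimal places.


d1 = (ln(S/K) + (r - q + 0.5*sigma^2) * T) / (sigma * sqrt(T)) = -1.03407481
d2 = d1 - sigma * sqrt(T) = -1.16842509
exp(-rT) = 0.97921896; exp(-qT) = 0.98167007
P = K * exp(-rT) * N(-d2) - S_0 * exp(-qT) * N(-d1)
N(-d1) = 0.84944940; N(-d2) = 0.87868233
P = 64.7900 * 0.97921896 * 0.87868233 - 55.7400 * 0.98167007 * 0.84944940 = 9.2663

Answer: Price = 9.2663


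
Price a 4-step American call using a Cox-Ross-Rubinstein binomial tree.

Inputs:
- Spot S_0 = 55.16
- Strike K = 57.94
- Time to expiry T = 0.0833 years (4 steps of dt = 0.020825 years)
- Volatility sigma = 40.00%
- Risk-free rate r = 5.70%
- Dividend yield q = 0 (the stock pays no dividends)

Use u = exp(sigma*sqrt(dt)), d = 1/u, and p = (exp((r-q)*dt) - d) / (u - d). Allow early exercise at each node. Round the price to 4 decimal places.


dt = T/N = 0.020825
u = exp(sigma*sqrt(dt)) = 1.059422; d = 1/u = 0.943911
p = (exp((r-q)*dt) - d) / (u - d) = 0.495856
Discount per step: exp(-r*dt) = 0.998814
Stock lattice S(k, i) with i counting down-moves:
  k=0: S(0,0) = 55.1600
  k=1: S(1,0) = 58.4377; S(1,1) = 52.0661
  k=2: S(2,0) = 61.9102; S(2,1) = 55.1600; S(2,2) = 49.1458
  k=3: S(3,0) = 65.5890; S(3,1) = 58.4377; S(3,2) = 52.0661; S(3,3) = 46.3892
  k=4: S(4,0) = 69.4865; S(4,1) = 61.9102; S(4,2) = 55.1600; S(4,3) = 49.1458; S(4,4) = 43.7873
Terminal payoffs V(N, i) = max(S_T - K, 0):
  V(4,0) = 11.546464; V(4,1) = 3.970204; V(4,2) = 0.000000; V(4,3) = 0.000000; V(4,4) = 0.000000
Backward induction: V(k, i) = exp(-r*dt) * [p * V(k+1, i) + (1-p) * V(k+1, i+1)]; then take max(V_cont, immediate exercise) for American.
  V(3,0) = exp(-r*dt) * [p*11.546464 + (1-p)*3.970204] = 7.717768; exercise = 7.649032; V(3,0) = max -> 7.717768
  V(3,1) = exp(-r*dt) * [p*3.970204 + (1-p)*0.000000] = 1.966312; exercise = 0.497718; V(3,1) = max -> 1.966312
  V(3,2) = exp(-r*dt) * [p*0.000000 + (1-p)*0.000000] = 0.000000; exercise = 0.000000; V(3,2) = max -> 0.000000
  V(3,3) = exp(-r*dt) * [p*0.000000 + (1-p)*0.000000] = 0.000000; exercise = 0.000000; V(3,3) = max -> 0.000000
  V(2,0) = exp(-r*dt) * [p*7.717768 + (1-p)*1.966312] = 4.812487; exercise = 3.970204; V(2,0) = max -> 4.812487
  V(2,1) = exp(-r*dt) * [p*1.966312 + (1-p)*0.000000] = 0.973850; exercise = 0.000000; V(2,1) = max -> 0.973850
  V(2,2) = exp(-r*dt) * [p*0.000000 + (1-p)*0.000000] = 0.000000; exercise = 0.000000; V(2,2) = max -> 0.000000
  V(1,0) = exp(-r*dt) * [p*4.812487 + (1-p)*0.973850] = 2.873846; exercise = 0.497718; V(1,0) = max -> 2.873846
  V(1,1) = exp(-r*dt) * [p*0.973850 + (1-p)*0.000000] = 0.482316; exercise = 0.000000; V(1,1) = max -> 0.482316
  V(0,0) = exp(-r*dt) * [p*2.873846 + (1-p)*0.482316] = 1.666190; exercise = 0.000000; V(0,0) = max -> 1.666190

Answer: Price = V(0,0) = 1.6662


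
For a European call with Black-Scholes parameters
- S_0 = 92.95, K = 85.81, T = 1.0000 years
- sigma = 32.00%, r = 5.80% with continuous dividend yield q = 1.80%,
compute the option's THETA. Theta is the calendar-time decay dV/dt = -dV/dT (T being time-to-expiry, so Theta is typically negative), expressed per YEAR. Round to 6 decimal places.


Answer: Theta = -6.642237

Derivation:
d1 = 0.5347692636; d2 = 0.2147692636
phi(d1) = 0.3457886199; exp(-qT) = 0.9821610324; exp(-rT) = 0.9436499474
Theta = -S*exp(-qT)*phi(d1)*sigma/(2*sqrt(T)) - r*K*exp(-rT)*N(d2) + q*S*exp(-qT)*N(d1)
N(d1) = 0.7035952903; N(d2) = 0.5850263911; sqrt(T) = 1.0000000000
Term 1 = -92.9500 * 0.9821610324 * 0.3457886199 * 0.3200 / (2 * 1.0000000000) = -5.0508302449
Term 2 = -0.0580 * 85.8100 * 0.9436499474 * 0.5850263911 = -2.7475921919
Term 3 = 0.0180 * 92.9500 * 0.9821610324 * 0.7035952903 = 1.1561855101
Theta = -5.0508302449 + (-2.7475921919) + (1.1561855101) = -6.642237


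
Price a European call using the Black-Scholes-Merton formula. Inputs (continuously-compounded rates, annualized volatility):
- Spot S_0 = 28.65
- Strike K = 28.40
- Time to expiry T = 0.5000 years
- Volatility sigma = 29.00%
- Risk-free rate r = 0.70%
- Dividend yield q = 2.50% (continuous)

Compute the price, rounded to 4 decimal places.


Answer: Price = 2.3076

Derivation:
d1 = (ln(S/K) + (r - q + 0.5*sigma^2) * T) / (sigma * sqrt(T)) = 0.10138106
d2 = d1 - sigma * sqrt(T) = -0.10367991
exp(-rT) = 0.99650612; exp(-qT) = 0.98757780
C = S_0 * exp(-qT) * N(d1) - K * exp(-rT) * N(d2)
N(d1) = 0.54037601; N(d2) = 0.45871169
C = 28.6500 * 0.98757780 * 0.54037601 - 28.4000 * 0.99650612 * 0.45871169 = 2.3076


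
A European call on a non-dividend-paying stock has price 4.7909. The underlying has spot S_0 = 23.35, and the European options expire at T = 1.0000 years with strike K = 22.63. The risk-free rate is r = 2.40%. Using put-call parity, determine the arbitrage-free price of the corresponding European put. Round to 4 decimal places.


Put-call parity: C - P = S_0 * exp(-qT) - K * exp(-rT).
S_0 * exp(-qT) = 23.3500 * 1.00000000 = 23.35000000
K * exp(-rT) = 22.6300 * 0.97628571 = 22.09334561
P = C - S*exp(-qT) + K*exp(-rT)
P = 4.7909 - 23.35000000 + 22.09334561 = 3.5342

Answer: Put price = 3.5342


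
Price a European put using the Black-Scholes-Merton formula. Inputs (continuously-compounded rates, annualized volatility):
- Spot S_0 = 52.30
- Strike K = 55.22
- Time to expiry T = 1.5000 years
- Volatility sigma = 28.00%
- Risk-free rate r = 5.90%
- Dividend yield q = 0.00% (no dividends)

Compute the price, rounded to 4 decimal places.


Answer: Price = 6.1565

Derivation:
d1 = (ln(S/K) + (r - q + 0.5*sigma^2) * T) / (sigma * sqrt(T)) = 0.27110942
d2 = d1 - sigma * sqrt(T) = -0.07181914
exp(-rT) = 0.91530311; exp(-qT) = 1.00000000
P = K * exp(-rT) * N(-d2) - S_0 * exp(-qT) * N(-d1)
N(-d1) = 0.39315344; N(-d2) = 0.52862708
P = 55.2200 * 0.91530311 * 0.52862708 - 52.3000 * 1.00000000 * 0.39315344 = 6.1565


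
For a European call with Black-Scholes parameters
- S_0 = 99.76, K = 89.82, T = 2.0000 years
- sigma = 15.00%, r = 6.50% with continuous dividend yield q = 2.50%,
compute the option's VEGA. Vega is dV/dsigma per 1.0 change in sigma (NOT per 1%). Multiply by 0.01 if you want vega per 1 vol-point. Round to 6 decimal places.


Answer: Vega = 33.187911

Derivation:
d1 = 0.9779740921; d2 = 0.7658420578
phi(d1) = 0.2472994828; exp(-qT) = 0.9512294245; exp(-rT) = 0.8780954309
Vega = S * exp(-qT) * phi(d1) * sqrt(T) = 99.7600 * 0.9512294245 * 0.2472994828 * 1.4142135624 = 33.187911


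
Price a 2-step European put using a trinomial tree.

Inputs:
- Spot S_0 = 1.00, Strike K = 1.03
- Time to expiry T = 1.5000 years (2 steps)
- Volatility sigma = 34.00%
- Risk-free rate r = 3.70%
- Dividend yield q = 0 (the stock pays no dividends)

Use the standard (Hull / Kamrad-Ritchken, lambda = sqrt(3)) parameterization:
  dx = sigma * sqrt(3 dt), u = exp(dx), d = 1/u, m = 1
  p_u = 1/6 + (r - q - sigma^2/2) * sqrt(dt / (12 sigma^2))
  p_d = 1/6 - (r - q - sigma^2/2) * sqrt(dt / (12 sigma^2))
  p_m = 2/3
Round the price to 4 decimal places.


Answer: Price = V(0,0) = 0.1337

Derivation:
dt = T/N = 0.750000; dx = sigma*sqrt(3*dt) = 0.510000
u = exp(dx) = 1.665291; d = 1/u = 0.600496
p_u = 0.151373, p_m = 0.666667, p_d = 0.181961
Discount per step: exp(-r*dt) = 0.972631
Stock lattice S(k, j) with j the centered position index:
  k=0: S(0,+0) = 1.0000
  k=1: S(1,-1) = 0.6005; S(1,+0) = 1.0000; S(1,+1) = 1.6653
  k=2: S(2,-2) = 0.3606; S(2,-1) = 0.6005; S(2,+0) = 1.0000; S(2,+1) = 1.6653; S(2,+2) = 2.7732
Terminal payoffs V(N, j) = max(K - S_T, 0):
  V(2,-2) = 0.669405; V(2,-1) = 0.429504; V(2,+0) = 0.030000; V(2,+1) = 0.000000; V(2,+2) = 0.000000
Backward induction: V(k, j) = exp(-r*dt) * [p_u * V(k+1, j+1) + p_m * V(k+1, j) + p_d * V(k+1, j-1)]
  V(1,-1) = exp(-r*dt) * [p_u*0.030000 + p_m*0.429504 + p_d*0.669405] = 0.401388
  V(1,+0) = exp(-r*dt) * [p_u*0.000000 + p_m*0.030000 + p_d*0.429504] = 0.095467
  V(1,+1) = exp(-r*dt) * [p_u*0.000000 + p_m*0.000000 + p_d*0.030000] = 0.005309
  V(0,+0) = exp(-r*dt) * [p_u*0.005309 + p_m*0.095467 + p_d*0.401388] = 0.133722


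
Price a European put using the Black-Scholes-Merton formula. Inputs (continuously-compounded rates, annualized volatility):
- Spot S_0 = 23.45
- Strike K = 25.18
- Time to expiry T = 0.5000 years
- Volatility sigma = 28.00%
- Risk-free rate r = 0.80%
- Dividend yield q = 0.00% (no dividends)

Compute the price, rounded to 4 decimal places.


Answer: Price = 2.8369

Derivation:
d1 = (ln(S/K) + (r - q + 0.5*sigma^2) * T) / (sigma * sqrt(T)) = -0.24031294
d2 = d1 - sigma * sqrt(T) = -0.43830283
exp(-rT) = 0.99600799; exp(-qT) = 1.00000000
P = K * exp(-rT) * N(-d2) - S_0 * exp(-qT) * N(-d1)
N(-d1) = 0.59495617; N(-d2) = 0.66941661
P = 25.1800 * 0.99600799 * 0.66941661 - 23.4500 * 1.00000000 * 0.59495617 = 2.8369


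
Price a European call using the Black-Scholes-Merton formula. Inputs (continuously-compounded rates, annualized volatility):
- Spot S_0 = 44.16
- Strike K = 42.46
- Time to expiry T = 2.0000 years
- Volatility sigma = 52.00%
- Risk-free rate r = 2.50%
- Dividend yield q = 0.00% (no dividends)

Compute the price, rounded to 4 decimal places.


d1 = (ln(S/K) + (r - q + 0.5*sigma^2) * T) / (sigma * sqrt(T)) = 0.48906897
d2 = d1 - sigma * sqrt(T) = -0.24632208
exp(-rT) = 0.95122942; exp(-qT) = 1.00000000
C = S_0 * exp(-qT) * N(d1) - K * exp(-rT) * N(d2)
N(d1) = 0.68760357; N(d2) = 0.40271646
C = 44.1600 * 1.00000000 * 0.68760357 - 42.4600 * 0.95122942 * 0.40271646 = 14.0992

Answer: Price = 14.0992


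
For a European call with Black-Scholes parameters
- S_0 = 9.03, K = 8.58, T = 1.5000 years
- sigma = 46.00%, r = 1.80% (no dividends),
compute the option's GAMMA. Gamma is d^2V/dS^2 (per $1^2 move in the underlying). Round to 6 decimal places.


Answer: Gamma = 0.071788

Derivation:
d1 = 0.4203509955; d2 = -0.1430316453
phi(d1) = 0.3652088078; exp(-qT) = 1.0000000000; exp(-rT) = 0.9733612415
Gamma = exp(-qT) * phi(d1) / (S * sigma * sqrt(T)) = 1.0000000000 * 0.3652088078 / (9.0300 * 0.4600 * 1.2247448714) = 0.071788


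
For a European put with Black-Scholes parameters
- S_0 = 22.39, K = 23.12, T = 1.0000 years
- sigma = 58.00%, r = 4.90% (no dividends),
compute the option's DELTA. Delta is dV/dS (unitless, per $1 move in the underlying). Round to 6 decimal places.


d1 = 0.3191661841; d2 = -0.2608338159
phi(d1) = 0.3791315412; exp(-qT) = 1.0000000000; exp(-rT) = 0.9521811297
N(-d1) = 0.3748002491
Delta = -exp(-qT) * N(-d1) = -1.0000000000 * 0.3748002491 = -0.374800

Answer: Delta = -0.374800


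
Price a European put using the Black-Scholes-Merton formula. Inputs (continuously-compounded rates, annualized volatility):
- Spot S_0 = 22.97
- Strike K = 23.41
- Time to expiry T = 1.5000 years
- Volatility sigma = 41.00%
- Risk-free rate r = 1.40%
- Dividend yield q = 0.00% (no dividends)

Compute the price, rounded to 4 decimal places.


d1 = (ln(S/K) + (r - q + 0.5*sigma^2) * T) / (sigma * sqrt(T)) = 0.25510686
d2 = d1 - sigma * sqrt(T) = -0.24703854
exp(-rT) = 0.97921896; exp(-qT) = 1.00000000
P = K * exp(-rT) * N(-d2) - S_0 * exp(-qT) * N(-d1)
N(-d1) = 0.39932028; N(-d2) = 0.59756080
P = 23.4100 * 0.97921896 * 0.59756080 - 22.9700 * 1.00000000 * 0.39932028 = 4.5258

Answer: Price = 4.5258


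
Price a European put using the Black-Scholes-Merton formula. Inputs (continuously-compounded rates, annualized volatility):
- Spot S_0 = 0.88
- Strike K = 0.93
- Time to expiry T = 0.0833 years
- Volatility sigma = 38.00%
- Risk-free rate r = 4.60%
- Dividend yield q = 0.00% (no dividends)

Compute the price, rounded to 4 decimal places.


d1 = (ln(S/K) + (r - q + 0.5*sigma^2) * T) / (sigma * sqrt(T)) = -0.41410331
d2 = d1 - sigma * sqrt(T) = -0.52377792
exp(-rT) = 0.99617553; exp(-qT) = 1.00000000
P = K * exp(-rT) * N(-d2) - S_0 * exp(-qT) * N(-d1)
N(-d1) = 0.66060077; N(-d2) = 0.69978349
P = 0.9300 * 0.99617553 * 0.69978349 - 0.8800 * 1.00000000 * 0.66060077 = 0.0670

Answer: Price = 0.0670


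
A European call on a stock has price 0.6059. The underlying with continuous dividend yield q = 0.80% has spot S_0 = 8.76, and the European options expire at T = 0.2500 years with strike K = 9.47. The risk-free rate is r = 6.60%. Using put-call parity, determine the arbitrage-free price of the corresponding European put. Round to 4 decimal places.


Put-call parity: C - P = S_0 * exp(-qT) - K * exp(-rT).
S_0 * exp(-qT) = 8.7600 * 0.99800200 = 8.74249751
K * exp(-rT) = 9.4700 * 0.98363538 = 9.31502704
P = C - S*exp(-qT) + K*exp(-rT)
P = 0.6059 - 8.74249751 + 9.31502704 = 1.1784

Answer: Put price = 1.1784


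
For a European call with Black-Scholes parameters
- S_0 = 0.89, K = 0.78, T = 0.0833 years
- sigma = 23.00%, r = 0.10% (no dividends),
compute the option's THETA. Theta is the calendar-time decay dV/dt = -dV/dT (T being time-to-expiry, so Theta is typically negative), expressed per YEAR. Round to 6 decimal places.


Answer: Theta = -0.019084

Derivation:
d1 = 2.0218451822; d2 = 1.9554631816
phi(d1) = 0.0516705391; exp(-qT) = 1.0000000000; exp(-rT) = 0.9999167035
Theta = -S*exp(-qT)*phi(d1)*sigma/(2*sqrt(T)) - r*K*exp(-rT)*N(d2) + q*S*exp(-qT)*N(d1)
N(d1) = 0.9784038258; N(d2) = 0.9747357875; sqrt(T) = 0.2886173938
Term 1 = -0.8900 * 1.0000000000 * 0.0516705391 * 0.2300 / (2 * 0.2886173938) = -0.0183234961
Term 2 = -0.0010 * 0.7800 * 0.9999167035 * 0.9747357875 = -0.0007602306
Term 3 = 0 (no dividend yield, q = 0)
Theta = -0.0183234961 + (-0.0007602306) + (0.0000000000) = -0.019084


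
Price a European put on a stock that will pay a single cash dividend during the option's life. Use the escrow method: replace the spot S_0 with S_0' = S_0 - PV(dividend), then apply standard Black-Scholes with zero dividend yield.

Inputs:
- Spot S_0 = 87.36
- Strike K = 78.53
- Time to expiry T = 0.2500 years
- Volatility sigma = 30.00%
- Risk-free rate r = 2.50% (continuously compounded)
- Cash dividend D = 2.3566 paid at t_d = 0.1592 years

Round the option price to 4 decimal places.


PV(D) = D * exp(-r * t_d) = 2.3566 * 0.99602791 = 2.34723937
S_0' = S_0 - PV(D) = 87.3600 - 2.34723937 = 85.01276063
d1 = (ln(S_0'/K) + (r + sigma^2/2)*T) / (sigma*sqrt(T)) = 0.64547102
d2 = d1 - sigma*sqrt(T) = 0.49547102
exp(-rT) = 0.99376949
N(-d1) = 0.25931100; N(-d2) = 0.31013384
P = K * exp(-rT) * N(-d2) - S_0' * N(-d1) = 78.5300 * 0.99376949 * 0.31013384 - 85.01276063 * 0.25931100 = 2.1583

Answer: Price = 2.1583


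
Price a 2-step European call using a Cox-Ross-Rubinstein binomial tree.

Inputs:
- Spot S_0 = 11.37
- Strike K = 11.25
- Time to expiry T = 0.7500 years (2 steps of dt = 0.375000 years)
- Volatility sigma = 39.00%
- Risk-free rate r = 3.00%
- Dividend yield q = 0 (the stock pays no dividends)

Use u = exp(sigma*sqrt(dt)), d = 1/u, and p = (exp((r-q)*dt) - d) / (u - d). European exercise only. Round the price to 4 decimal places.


dt = T/N = 0.375000
u = exp(sigma*sqrt(dt)) = 1.269757; d = 1/u = 0.787552
p = (exp((r-q)*dt) - d) / (u - d) = 0.464038
Discount per step: exp(-r*dt) = 0.988813
Stock lattice S(k, i) with i counting down-moves:
  k=0: S(0,0) = 11.3700
  k=1: S(1,0) = 14.4371; S(1,1) = 8.9545
  k=2: S(2,0) = 18.3316; S(2,1) = 11.3700; S(2,2) = 7.0521
Terminal payoffs V(N, i) = max(S_T - K, 0):
  V(2,0) = 7.081645; V(2,1) = 0.120000; V(2,2) = 0.000000
Backward induction: V(k, i) = exp(-r*dt) * [p * V(k+1, i) + (1-p) * V(k+1, i+1)].
  V(1,0) = exp(-r*dt) * [p*7.081645 + (1-p)*0.120000] = 3.312986
  V(1,1) = exp(-r*dt) * [p*0.120000 + (1-p)*0.000000] = 0.055062
  V(0,0) = exp(-r*dt) * [p*3.312986 + (1-p)*0.055062] = 1.549334

Answer: Price = V(0,0) = 1.5493


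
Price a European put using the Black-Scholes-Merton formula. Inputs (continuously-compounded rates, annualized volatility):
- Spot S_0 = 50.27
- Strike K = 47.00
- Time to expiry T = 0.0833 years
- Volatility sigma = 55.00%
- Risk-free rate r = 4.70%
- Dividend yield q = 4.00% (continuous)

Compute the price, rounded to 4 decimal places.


d1 = (ln(S/K) + (r - q + 0.5*sigma^2) * T) / (sigma * sqrt(T)) = 0.50676150
d2 = d1 - sigma * sqrt(T) = 0.34802193
exp(-rT) = 0.99609255; exp(-qT) = 0.99667354
P = K * exp(-rT) * N(-d2) - S_0 * exp(-qT) * N(-d1)
N(-d1) = 0.30616109; N(-d2) = 0.36391186
P = 47.0000 * 0.99609255 * 0.36391186 - 50.2700 * 0.99667354 * 0.30616109 = 1.6975

Answer: Price = 1.6975


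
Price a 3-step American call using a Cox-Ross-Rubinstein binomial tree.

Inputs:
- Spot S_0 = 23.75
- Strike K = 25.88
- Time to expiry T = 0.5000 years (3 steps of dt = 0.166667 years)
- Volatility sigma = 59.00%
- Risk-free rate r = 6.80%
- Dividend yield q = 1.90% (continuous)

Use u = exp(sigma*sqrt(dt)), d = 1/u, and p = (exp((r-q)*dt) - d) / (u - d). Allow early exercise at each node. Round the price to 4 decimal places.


dt = T/N = 0.166667
u = exp(sigma*sqrt(dt)) = 1.272351; d = 1/u = 0.785947
p = (exp((r-q)*dt) - d) / (u - d) = 0.456931
Discount per step: exp(-r*dt) = 0.988731
Stock lattice S(k, i) with i counting down-moves:
  k=0: S(0,0) = 23.7500
  k=1: S(1,0) = 30.2183; S(1,1) = 18.6662
  k=2: S(2,0) = 38.4483; S(2,1) = 23.7500; S(2,2) = 14.6707
  k=3: S(3,0) = 48.9198; S(3,1) = 30.2183; S(3,2) = 18.6662; S(3,3) = 11.5304
Terminal payoffs V(N, i) = max(S_T - K, 0):
  V(3,0) = 23.039789; V(3,1) = 4.338340; V(3,2) = 0.000000; V(3,3) = 0.000000
Backward induction: V(k, i) = exp(-r*dt) * [p * V(k+1, i) + (1-p) * V(k+1, i+1)]; then take max(V_cont, immediate exercise) for American.
  V(2,0) = exp(-r*dt) * [p*23.039789 + (1-p)*4.338340] = 12.738430; exercise = 12.568340; V(2,0) = max -> 12.738430
  V(2,1) = exp(-r*dt) * [p*4.338340 + (1-p)*0.000000] = 1.959984; exercise = 0.000000; V(2,1) = max -> 1.959984
  V(2,2) = exp(-r*dt) * [p*0.000000 + (1-p)*0.000000] = 0.000000; exercise = 0.000000; V(2,2) = max -> 0.000000
  V(1,0) = exp(-r*dt) * [p*12.738430 + (1-p)*1.959984] = 6.807406; exercise = 4.338340; V(1,0) = max -> 6.807406
  V(1,1) = exp(-r*dt) * [p*1.959984 + (1-p)*0.000000] = 0.885486; exercise = 0.000000; V(1,1) = max -> 0.885486
  V(0,0) = exp(-r*dt) * [p*6.807406 + (1-p)*0.885486] = 3.550924; exercise = 0.000000; V(0,0) = max -> 3.550924

Answer: Price = V(0,0) = 3.5509


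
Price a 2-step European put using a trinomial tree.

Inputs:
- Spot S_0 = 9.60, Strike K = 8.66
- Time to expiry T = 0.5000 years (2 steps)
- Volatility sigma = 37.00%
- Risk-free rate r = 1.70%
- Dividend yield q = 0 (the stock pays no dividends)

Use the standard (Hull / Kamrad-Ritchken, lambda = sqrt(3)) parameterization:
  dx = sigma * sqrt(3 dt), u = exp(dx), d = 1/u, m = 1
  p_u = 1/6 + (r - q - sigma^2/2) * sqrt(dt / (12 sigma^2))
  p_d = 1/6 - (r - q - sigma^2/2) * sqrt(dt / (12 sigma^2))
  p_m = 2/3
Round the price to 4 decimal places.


dt = T/N = 0.250000; dx = sigma*sqrt(3*dt) = 0.320429
u = exp(dx) = 1.377719; d = 1/u = 0.725837
p_u = 0.146596, p_m = 0.666667, p_d = 0.186737
Discount per step: exp(-r*dt) = 0.995759
Stock lattice S(k, j) with j the centered position index:
  k=0: S(0,+0) = 9.6000
  k=1: S(1,-1) = 6.9680; S(1,+0) = 9.6000; S(1,+1) = 13.2261
  k=2: S(2,-2) = 5.0577; S(2,-1) = 6.9680; S(2,+0) = 9.6000; S(2,+1) = 13.2261; S(2,+2) = 18.2219
Terminal payoffs V(N, j) = max(K - S_T, 0):
  V(2,-2) = 3.602338; V(2,-1) = 1.691962; V(2,+0) = 0.000000; V(2,+1) = 0.000000; V(2,+2) = 0.000000
Backward induction: V(k, j) = exp(-r*dt) * [p_u * V(k+1, j+1) + p_m * V(k+1, j) + p_d * V(k+1, j-1)]
  V(1,-1) = exp(-r*dt) * [p_u*0.000000 + p_m*1.691962 + p_d*3.602338] = 1.793029
  V(1,+0) = exp(-r*dt) * [p_u*0.000000 + p_m*0.000000 + p_d*1.691962] = 0.314613
  V(1,+1) = exp(-r*dt) * [p_u*0.000000 + p_m*0.000000 + p_d*0.000000] = 0.000000
  V(0,+0) = exp(-r*dt) * [p_u*0.000000 + p_m*0.314613 + p_d*1.793029] = 0.542258

Answer: Price = V(0,0) = 0.5423


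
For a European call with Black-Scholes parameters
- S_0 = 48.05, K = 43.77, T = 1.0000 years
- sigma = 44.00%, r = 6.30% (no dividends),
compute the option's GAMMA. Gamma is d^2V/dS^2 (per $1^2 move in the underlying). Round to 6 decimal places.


d1 = 0.5752124641; d2 = 0.1352124641
phi(d1) = 0.3381136415; exp(-qT) = 1.0000000000; exp(-rT) = 0.9389434737
Gamma = exp(-qT) * phi(d1) / (S * sigma * sqrt(T)) = 1.0000000000 * 0.3381136415 / (48.0500 * 0.4400 * 1.0000000000) = 0.015993

Answer: Gamma = 0.015993


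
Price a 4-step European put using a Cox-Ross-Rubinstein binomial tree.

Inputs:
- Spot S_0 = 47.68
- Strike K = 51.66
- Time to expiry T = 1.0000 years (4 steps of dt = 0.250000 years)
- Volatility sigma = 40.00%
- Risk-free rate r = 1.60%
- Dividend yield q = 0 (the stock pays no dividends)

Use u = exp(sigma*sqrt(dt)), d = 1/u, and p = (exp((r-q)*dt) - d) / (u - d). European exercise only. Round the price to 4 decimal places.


Answer: Price = V(0,0) = 9.5928

Derivation:
dt = T/N = 0.250000
u = exp(sigma*sqrt(dt)) = 1.221403; d = 1/u = 0.818731
p = (exp((r-q)*dt) - d) / (u - d) = 0.460120
Discount per step: exp(-r*dt) = 0.996008
Stock lattice S(k, i) with i counting down-moves:
  k=0: S(0,0) = 47.6800
  k=1: S(1,0) = 58.2365; S(1,1) = 39.0371
  k=2: S(2,0) = 71.1302; S(2,1) = 47.6800; S(2,2) = 31.9609
  k=3: S(3,0) = 86.8786; S(3,1) = 58.2365; S(3,2) = 39.0371; S(3,3) = 26.1673
  k=4: S(4,0) = 106.1138; S(4,1) = 71.1302; S(4,2) = 47.6800; S(4,3) = 31.9609; S(4,4) = 21.4240
Terminal payoffs V(N, i) = max(K - S_T, 0):
  V(4,0) = 0.000000; V(4,1) = 0.000000; V(4,2) = 3.980000; V(4,3) = 19.699140; V(4,4) = 30.235995
Backward induction: V(k, i) = exp(-r*dt) * [p * V(k+1, i) + (1-p) * V(k+1, i+1)].
  V(3,0) = exp(-r*dt) * [p*0.000000 + (1-p)*0.000000] = 0.000000
  V(3,1) = exp(-r*dt) * [p*0.000000 + (1-p)*3.980000] = 2.140147
  V(3,2) = exp(-r*dt) * [p*3.980000 + (1-p)*19.699140] = 12.416690
  V(3,3) = exp(-r*dt) * [p*19.699140 + (1-p)*30.235995] = 25.286434
  V(2,0) = exp(-r*dt) * [p*0.000000 + (1-p)*2.140147] = 1.150811
  V(2,1) = exp(-r*dt) * [p*2.140147 + (1-p)*12.416690] = 7.657560
  V(2,2) = exp(-r*dt) * [p*12.416690 + (1-p)*25.286434] = 19.287509
  V(1,0) = exp(-r*dt) * [p*1.150811 + (1-p)*7.657560] = 4.645060
  V(1,1) = exp(-r*dt) * [p*7.657560 + (1-p)*19.287509] = 13.880708
  V(0,0) = exp(-r*dt) * [p*4.645060 + (1-p)*13.880708] = 9.592758


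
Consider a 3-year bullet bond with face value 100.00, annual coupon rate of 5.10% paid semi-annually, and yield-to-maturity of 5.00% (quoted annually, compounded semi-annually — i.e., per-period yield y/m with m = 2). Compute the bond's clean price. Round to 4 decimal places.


Coupon per period c = face * coupon_rate / m = 2.550000
Periods per year m = 2; per-period yield y/m = 0.025000
Number of cashflows N = 6
Cashflows (t years, CF_t, discount factor 1/(1+y/m)^(m*t), PV):
  t = 0.5000: CF_t = 2.550000, DF = 0.975610, PV = 2.487805
  t = 1.0000: CF_t = 2.550000, DF = 0.951814, PV = 2.427127
  t = 1.5000: CF_t = 2.550000, DF = 0.928599, PV = 2.367928
  t = 2.0000: CF_t = 2.550000, DF = 0.905951, PV = 2.310174
  t = 2.5000: CF_t = 2.550000, DF = 0.883854, PV = 2.253828
  t = 3.0000: CF_t = 102.550000, DF = 0.862297, PV = 88.428544
Price P = sum_t PV_t = 100.275406

Answer: Price = 100.2754


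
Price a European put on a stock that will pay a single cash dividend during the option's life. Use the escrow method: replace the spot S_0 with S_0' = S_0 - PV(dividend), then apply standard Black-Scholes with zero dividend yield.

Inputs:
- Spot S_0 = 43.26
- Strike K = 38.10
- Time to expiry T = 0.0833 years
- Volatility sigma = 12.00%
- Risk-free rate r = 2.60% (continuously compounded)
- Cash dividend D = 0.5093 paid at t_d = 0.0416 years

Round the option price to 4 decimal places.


PV(D) = D * exp(-r * t_d) = 0.5093 * 0.99891898 = 0.50874944
S_0' = S_0 - PV(D) = 43.2600 - 0.50874944 = 42.75125056
d1 = (ln(S_0'/K) + (r + sigma^2/2)*T) / (sigma*sqrt(T)) = 3.40559648
d2 = d1 - sigma*sqrt(T) = 3.37096239
exp(-rT) = 0.99783654
N(-d1) = 0.00033010; N(-d2) = 0.00037453
P = K * exp(-rT) * N(-d2) - S_0' * N(-d1) = 38.1000 * 0.99783654 * 0.00037453 - 42.75125056 * 0.00033010 = 0.0001

Answer: Price = 0.0001


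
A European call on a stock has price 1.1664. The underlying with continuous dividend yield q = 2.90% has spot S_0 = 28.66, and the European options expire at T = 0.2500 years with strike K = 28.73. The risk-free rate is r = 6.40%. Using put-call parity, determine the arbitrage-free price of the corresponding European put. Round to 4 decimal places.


Answer: Put price = 0.9874

Derivation:
Put-call parity: C - P = S_0 * exp(-qT) - K * exp(-rT).
S_0 * exp(-qT) = 28.6600 * 0.99277622 = 28.45296640
K * exp(-rT) = 28.7300 * 0.98412732 = 28.27397791
P = C - S*exp(-qT) + K*exp(-rT)
P = 1.1664 - 28.45296640 + 28.27397791 = 0.9874


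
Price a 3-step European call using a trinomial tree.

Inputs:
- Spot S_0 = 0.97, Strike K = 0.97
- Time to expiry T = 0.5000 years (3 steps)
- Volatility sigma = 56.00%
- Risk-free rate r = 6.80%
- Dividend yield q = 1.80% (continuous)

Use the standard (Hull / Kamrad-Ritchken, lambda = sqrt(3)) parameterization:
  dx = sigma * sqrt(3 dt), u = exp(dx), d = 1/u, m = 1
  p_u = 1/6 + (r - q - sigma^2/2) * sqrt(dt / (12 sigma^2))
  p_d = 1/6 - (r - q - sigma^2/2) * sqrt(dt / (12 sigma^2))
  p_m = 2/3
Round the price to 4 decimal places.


Answer: Price = V(0,0) = 0.1464

Derivation:
dt = T/N = 0.166667; dx = sigma*sqrt(3*dt) = 0.395980
u = exp(dx) = 1.485839; d = 1/u = 0.673020
p_u = 0.144191, p_m = 0.666667, p_d = 0.189143
Discount per step: exp(-r*dt) = 0.988731
Stock lattice S(k, j) with j the centered position index:
  k=0: S(0,+0) = 0.9700
  k=1: S(1,-1) = 0.6528; S(1,+0) = 0.9700; S(1,+1) = 1.4413
  k=2: S(2,-2) = 0.4394; S(2,-1) = 0.6528; S(2,+0) = 0.9700; S(2,+1) = 1.4413; S(2,+2) = 2.1415
  k=3: S(3,-3) = 0.2957; S(3,-2) = 0.4394; S(3,-1) = 0.6528; S(3,+0) = 0.9700; S(3,+1) = 1.4413; S(3,+2) = 2.1415; S(3,+3) = 3.1819
Terminal payoffs V(N, j) = max(S_T - K, 0):
  V(3,-3) = 0.000000; V(3,-2) = 0.000000; V(3,-1) = 0.000000; V(3,+0) = 0.000000; V(3,+1) = 0.471264; V(3,+2) = 1.171487; V(3,+3) = 2.211905
Backward induction: V(k, j) = exp(-r*dt) * [p_u * V(k+1, j+1) + p_m * V(k+1, j) + p_d * V(k+1, j-1)]
  V(2,-2) = exp(-r*dt) * [p_u*0.000000 + p_m*0.000000 + p_d*0.000000] = 0.000000
  V(2,-1) = exp(-r*dt) * [p_u*0.000000 + p_m*0.000000 + p_d*0.000000] = 0.000000
  V(2,+0) = exp(-r*dt) * [p_u*0.471264 + p_m*0.000000 + p_d*0.000000] = 0.067186
  V(2,+1) = exp(-r*dt) * [p_u*1.171487 + p_m*0.471264 + p_d*0.000000] = 0.477650
  V(2,+2) = exp(-r*dt) * [p_u*2.211905 + p_m*1.171487 + p_d*0.471264] = 1.175664
  V(1,-1) = exp(-r*dt) * [p_u*0.067186 + p_m*0.000000 + p_d*0.000000] = 0.009578
  V(1,+0) = exp(-r*dt) * [p_u*0.477650 + p_m*0.067186 + p_d*0.000000] = 0.112383
  V(1,+1) = exp(-r*dt) * [p_u*1.175664 + p_m*0.477650 + p_d*0.067186] = 0.495019
  V(0,+0) = exp(-r*dt) * [p_u*0.495019 + p_m*0.112383 + p_d*0.009578] = 0.146441


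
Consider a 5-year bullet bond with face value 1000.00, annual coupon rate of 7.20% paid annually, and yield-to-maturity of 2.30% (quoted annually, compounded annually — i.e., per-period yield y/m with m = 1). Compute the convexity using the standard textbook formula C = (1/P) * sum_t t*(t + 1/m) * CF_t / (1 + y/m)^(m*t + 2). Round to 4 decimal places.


Answer: Convexity = 24.3978

Derivation:
Coupon per period c = face * coupon_rate / m = 72.000000
Periods per year m = 1; per-period yield y/m = 0.023000
Number of cashflows N = 5
Cashflows (t years, CF_t, discount factor 1/(1+y/m)^(m*t), PV):
  t = 1.0000: CF_t = 72.000000, DF = 0.977517, PV = 70.381232
  t = 2.0000: CF_t = 72.000000, DF = 0.955540, PV = 68.798858
  t = 3.0000: CF_t = 72.000000, DF = 0.934056, PV = 67.252061
  t = 4.0000: CF_t = 72.000000, DF = 0.913056, PV = 65.740040
  t = 5.0000: CF_t = 1072.000000, DF = 0.892528, PV = 956.789976
Price P = sum_t PV_t = 1228.962166
Convexity numerator sum_t t*(t + 1/m) * CF_t / (1+y/m)^(m*t + 2):
  t = 1.0000: term = 134.504121
  t = 2.0000: term = 394.440238
  t = 3.0000: term = 771.144160
  t = 4.0000: term = 1256.344347
  t = 5.0000: term = 27427.524021
Convexity = (1/P) * sum = 29983.956887 / 1228.962166 = 24.397787


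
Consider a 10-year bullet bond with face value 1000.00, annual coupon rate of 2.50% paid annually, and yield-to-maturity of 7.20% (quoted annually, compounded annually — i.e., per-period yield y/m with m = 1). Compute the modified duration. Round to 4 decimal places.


Coupon per period c = face * coupon_rate / m = 25.000000
Periods per year m = 1; per-period yield y/m = 0.072000
Number of cashflows N = 10
Cashflows (t years, CF_t, discount factor 1/(1+y/m)^(m*t), PV):
  t = 1.0000: CF_t = 25.000000, DF = 0.932836, PV = 23.320896
  t = 2.0000: CF_t = 25.000000, DF = 0.870183, PV = 21.754567
  t = 3.0000: CF_t = 25.000000, DF = 0.811738, PV = 20.293439
  t = 4.0000: CF_t = 25.000000, DF = 0.757218, PV = 18.930447
  t = 5.0000: CF_t = 25.000000, DF = 0.706360, PV = 17.658999
  t = 6.0000: CF_t = 25.000000, DF = 0.658918, PV = 16.472947
  t = 7.0000: CF_t = 25.000000, DF = 0.614662, PV = 15.366555
  t = 8.0000: CF_t = 25.000000, DF = 0.573379, PV = 14.334473
  t = 9.0000: CF_t = 25.000000, DF = 0.534868, PV = 13.371710
  t = 10.0000: CF_t = 1025.000000, DF = 0.498944, PV = 511.418003
Price P = sum_t PV_t = 672.922034
First compute Macaulay numerator sum_t t * PV_t:
  t * PV_t at t = 1.0000: 23.320896
  t * PV_t at t = 2.0000: 43.509133
  t * PV_t at t = 3.0000: 60.880317
  t * PV_t at t = 4.0000: 75.721788
  t * PV_t at t = 5.0000: 88.294995
  t * PV_t at t = 6.0000: 98.837681
  t * PV_t at t = 7.0000: 107.565884
  t * PV_t at t = 8.0000: 114.675783
  t * PV_t at t = 9.0000: 120.345388
  t * PV_t at t = 10.0000: 5114.180027
Macaulay duration D = 5847.331892 / 672.922034 = 8.689464
Modified duration = D / (1 + y/m) = 8.689464 / (1 + 0.072000) = 8.105843

Answer: Modified duration = 8.1058


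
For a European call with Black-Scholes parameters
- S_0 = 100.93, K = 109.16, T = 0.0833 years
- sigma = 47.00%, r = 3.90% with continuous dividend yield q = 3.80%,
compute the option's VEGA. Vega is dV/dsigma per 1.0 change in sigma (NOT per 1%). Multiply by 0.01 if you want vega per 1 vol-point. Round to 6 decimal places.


Answer: Vega = 10.174785

Derivation:
d1 = -0.5094258341; d2 = -0.6450760092
phi(d1) = 0.3503944099; exp(-qT) = 0.9968396046; exp(-rT) = 0.9967565713
Vega = S * exp(-qT) * phi(d1) * sqrt(T) = 100.9300 * 0.9968396046 * 0.3503944099 * 0.2886173938 = 10.174785


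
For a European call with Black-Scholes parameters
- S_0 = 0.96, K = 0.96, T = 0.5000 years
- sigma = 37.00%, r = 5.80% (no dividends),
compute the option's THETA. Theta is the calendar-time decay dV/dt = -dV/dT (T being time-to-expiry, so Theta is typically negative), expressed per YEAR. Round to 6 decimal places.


Answer: Theta = -0.123930

Derivation:
d1 = 0.2416585202; d2 = -0.0199709888
phi(d1) = 0.3874618241; exp(-qT) = 1.0000000000; exp(-rT) = 0.9714164645
Theta = -S*exp(-qT)*phi(d1)*sigma/(2*sqrt(T)) - r*K*exp(-rT)*N(d2) + q*S*exp(-qT)*N(d1)
N(d1) = 0.5954776135; N(d2) = 0.4920332578; sqrt(T) = 0.7071067812
Term 1 = -0.9600 * 1.0000000000 * 0.3874618241 * 0.3700 / (2 * 0.7071067812) = -0.0973165889
Term 2 = -0.0580 * 0.9600 * 0.9714164645 * 0.4920332578 = -0.0266133255
Term 3 = 0 (no dividend yield, q = 0)
Theta = -0.0973165889 + (-0.0266133255) + (0.0000000000) = -0.123930


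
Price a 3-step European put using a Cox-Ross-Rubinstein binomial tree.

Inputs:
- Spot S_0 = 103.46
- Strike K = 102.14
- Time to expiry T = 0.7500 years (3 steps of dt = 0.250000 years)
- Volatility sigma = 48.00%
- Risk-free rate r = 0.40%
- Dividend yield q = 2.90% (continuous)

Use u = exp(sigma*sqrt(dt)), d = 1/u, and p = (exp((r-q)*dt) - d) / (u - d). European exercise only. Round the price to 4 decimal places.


dt = T/N = 0.250000
u = exp(sigma*sqrt(dt)) = 1.271249; d = 1/u = 0.786628
p = (exp((r-q)*dt) - d) / (u - d) = 0.427430
Discount per step: exp(-r*dt) = 0.999000
Stock lattice S(k, i) with i counting down-moves:
  k=0: S(0,0) = 103.4600
  k=1: S(1,0) = 131.5234; S(1,1) = 81.3845
  k=2: S(2,0) = 167.1991; S(2,1) = 103.4600; S(2,2) = 64.0193
  k=3: S(3,0) = 212.5517; S(3,1) = 131.5234; S(3,2) = 81.3845; S(3,3) = 50.3594
Terminal payoffs V(N, i) = max(K - S_T, 0):
  V(3,0) = 0.000000; V(3,1) = 0.000000; V(3,2) = 20.755481; V(3,3) = 51.780612
Backward induction: V(k, i) = exp(-r*dt) * [p * V(k+1, i) + (1-p) * V(k+1, i+1)].
  V(2,0) = exp(-r*dt) * [p*0.000000 + (1-p)*0.000000] = 0.000000
  V(2,1) = exp(-r*dt) * [p*0.000000 + (1-p)*20.755481] = 11.872090
  V(2,2) = exp(-r*dt) * [p*20.755481 + (1-p)*51.780612] = 38.481043
  V(1,0) = exp(-r*dt) * [p*0.000000 + (1-p)*11.872090] = 6.790810
  V(1,1) = exp(-r*dt) * [p*11.872090 + (1-p)*38.481043] = 27.080487
  V(0,0) = exp(-r*dt) * [p*6.790810 + (1-p)*27.080487] = 18.389673

Answer: Price = V(0,0) = 18.3897


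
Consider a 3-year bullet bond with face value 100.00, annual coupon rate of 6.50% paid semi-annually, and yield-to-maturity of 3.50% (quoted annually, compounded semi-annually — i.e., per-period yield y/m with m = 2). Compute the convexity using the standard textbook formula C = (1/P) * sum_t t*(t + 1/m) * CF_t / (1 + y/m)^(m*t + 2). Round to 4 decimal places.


Coupon per period c = face * coupon_rate / m = 3.250000
Periods per year m = 2; per-period yield y/m = 0.017500
Number of cashflows N = 6
Cashflows (t years, CF_t, discount factor 1/(1+y/m)^(m*t), PV):
  t = 0.5000: CF_t = 3.250000, DF = 0.982801, PV = 3.194103
  t = 1.0000: CF_t = 3.250000, DF = 0.965898, PV = 3.139168
  t = 1.5000: CF_t = 3.250000, DF = 0.949285, PV = 3.085177
  t = 2.0000: CF_t = 3.250000, DF = 0.932959, PV = 3.032115
  t = 2.5000: CF_t = 3.250000, DF = 0.916913, PV = 2.979966
  t = 3.0000: CF_t = 103.250000, DF = 0.901143, PV = 93.042967
Price P = sum_t PV_t = 108.473496
Convexity numerator sum_t t*(t + 1/m) * CF_t / (1+y/m)^(m*t + 2):
  t = 0.5000: term = 1.542589
  t = 1.0000: term = 4.548173
  t = 1.5000: term = 8.939897
  t = 2.0000: term = 14.643566
  t = 2.5000: term = 21.587567
  t = 3.0000: term = 943.634947
Convexity = (1/P) * sum = 994.896739 / 108.473496 = 9.171796

Answer: Convexity = 9.1718


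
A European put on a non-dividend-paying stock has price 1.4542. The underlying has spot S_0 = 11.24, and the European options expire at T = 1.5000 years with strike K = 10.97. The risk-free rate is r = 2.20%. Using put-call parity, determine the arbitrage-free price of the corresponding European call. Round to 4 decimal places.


Put-call parity: C - P = S_0 * exp(-qT) - K * exp(-rT).
S_0 * exp(-qT) = 11.2400 * 1.00000000 = 11.24000000
K * exp(-rT) = 10.9700 * 0.96753856 = 10.61389800
C = P + S*exp(-qT) - K*exp(-rT)
C = 1.4542 + 11.24000000 - 10.61389800 = 2.0803

Answer: Call price = 2.0803


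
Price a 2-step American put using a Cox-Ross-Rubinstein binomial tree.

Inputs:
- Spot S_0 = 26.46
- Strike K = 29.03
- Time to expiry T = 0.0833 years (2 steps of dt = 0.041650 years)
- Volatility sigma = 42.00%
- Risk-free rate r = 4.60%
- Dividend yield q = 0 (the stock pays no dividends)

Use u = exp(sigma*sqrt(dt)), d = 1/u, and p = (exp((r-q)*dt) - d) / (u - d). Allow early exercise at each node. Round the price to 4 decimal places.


Answer: Price = V(0,0) = 3.0555

Derivation:
dt = T/N = 0.041650
u = exp(sigma*sqrt(dt)) = 1.089496; d = 1/u = 0.917856
p = (exp((r-q)*dt) - d) / (u - d) = 0.489757
Discount per step: exp(-r*dt) = 0.998086
Stock lattice S(k, i) with i counting down-moves:
  k=0: S(0,0) = 26.4600
  k=1: S(1,0) = 28.8281; S(1,1) = 24.2865
  k=2: S(2,0) = 31.4080; S(2,1) = 26.4600; S(2,2) = 22.2915
Terminal payoffs V(N, i) = max(K - S_T, 0):
  V(2,0) = 0.000000; V(2,1) = 2.570000; V(2,2) = 6.738528
Backward induction: V(k, i) = exp(-r*dt) * [p * V(k+1, i) + (1-p) * V(k+1, i+1)]; then take max(V_cont, immediate exercise) for American.
  V(1,0) = exp(-r*dt) * [p*0.000000 + (1-p)*2.570000] = 1.308814; exercise = 0.201942; V(1,0) = max -> 1.308814
  V(1,1) = exp(-r*dt) * [p*2.570000 + (1-p)*6.738528] = 4.687970; exercise = 4.743536; V(1,1) = max -> 4.743536
  V(0,0) = exp(-r*dt) * [p*1.308814 + (1-p)*4.743536] = 3.055496; exercise = 2.570000; V(0,0) = max -> 3.055496


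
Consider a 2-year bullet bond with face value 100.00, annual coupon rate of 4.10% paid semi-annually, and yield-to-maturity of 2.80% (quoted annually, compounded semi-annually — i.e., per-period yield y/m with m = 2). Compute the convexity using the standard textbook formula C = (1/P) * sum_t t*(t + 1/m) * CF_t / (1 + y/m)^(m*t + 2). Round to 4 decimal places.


Coupon per period c = face * coupon_rate / m = 2.050000
Periods per year m = 2; per-period yield y/m = 0.014000
Number of cashflows N = 4
Cashflows (t years, CF_t, discount factor 1/(1+y/m)^(m*t), PV):
  t = 0.5000: CF_t = 2.050000, DF = 0.986193, PV = 2.021696
  t = 1.0000: CF_t = 2.050000, DF = 0.972577, PV = 1.993783
  t = 1.5000: CF_t = 2.050000, DF = 0.959149, PV = 1.966256
  t = 2.0000: CF_t = 102.050000, DF = 0.945906, PV = 96.529752
Price P = sum_t PV_t = 102.511487
Convexity numerator sum_t t*(t + 1/m) * CF_t / (1+y/m)^(m*t + 2):
  t = 0.5000: term = 0.983128
  t = 1.0000: term = 2.908662
  t = 1.5000: term = 5.737006
  t = 2.0000: term = 469.413184
Convexity = (1/P) * sum = 479.041981 / 102.511487 = 4.673057

Answer: Convexity = 4.6731


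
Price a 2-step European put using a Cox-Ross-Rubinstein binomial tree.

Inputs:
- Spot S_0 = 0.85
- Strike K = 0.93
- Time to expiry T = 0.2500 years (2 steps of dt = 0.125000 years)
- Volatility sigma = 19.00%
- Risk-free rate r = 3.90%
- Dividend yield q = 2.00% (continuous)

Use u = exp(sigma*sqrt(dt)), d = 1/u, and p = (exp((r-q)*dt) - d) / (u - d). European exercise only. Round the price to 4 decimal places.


dt = T/N = 0.125000
u = exp(sigma*sqrt(dt)) = 1.069483; d = 1/u = 0.935031
p = (exp((r-q)*dt) - d) / (u - d) = 0.500898
Discount per step: exp(-r*dt) = 0.995137
Stock lattice S(k, i) with i counting down-moves:
  k=0: S(0,0) = 0.8500
  k=1: S(1,0) = 0.9091; S(1,1) = 0.7948
  k=2: S(2,0) = 0.9722; S(2,1) = 0.8500; S(2,2) = 0.7431
Terminal payoffs V(N, i) = max(K - S_T, 0):
  V(2,0) = 0.000000; V(2,1) = 0.080000; V(2,2) = 0.186859
Backward induction: V(k, i) = exp(-r*dt) * [p * V(k+1, i) + (1-p) * V(k+1, i+1)].
  V(1,0) = exp(-r*dt) * [p*0.000000 + (1-p)*0.080000] = 0.039734
  V(1,1) = exp(-r*dt) * [p*0.080000 + (1-p)*0.186859] = 0.132685
  V(0,0) = exp(-r*dt) * [p*0.039734 + (1-p)*0.132685] = 0.085707

Answer: Price = V(0,0) = 0.0857


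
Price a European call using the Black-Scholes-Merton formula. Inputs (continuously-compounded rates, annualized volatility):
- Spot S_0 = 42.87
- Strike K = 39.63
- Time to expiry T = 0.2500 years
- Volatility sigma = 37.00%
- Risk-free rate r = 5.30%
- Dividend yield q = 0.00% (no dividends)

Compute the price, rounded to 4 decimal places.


Answer: Price = 5.2651

Derivation:
d1 = (ln(S/K) + (r - q + 0.5*sigma^2) * T) / (sigma * sqrt(T)) = 0.58891013
d2 = d1 - sigma * sqrt(T) = 0.40391013
exp(-rT) = 0.98683739; exp(-qT) = 1.00000000
C = S_0 * exp(-qT) * N(d1) - K * exp(-rT) * N(d2)
N(d1) = 0.72203922; N(d2) = 0.65686060
C = 42.8700 * 1.00000000 * 0.72203922 - 39.6300 * 0.98683739 * 0.65686060 = 5.2651


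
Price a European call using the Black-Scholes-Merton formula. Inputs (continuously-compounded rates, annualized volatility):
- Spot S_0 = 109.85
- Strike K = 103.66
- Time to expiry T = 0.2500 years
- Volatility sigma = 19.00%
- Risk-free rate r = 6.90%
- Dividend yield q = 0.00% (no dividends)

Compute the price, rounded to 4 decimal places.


Answer: Price = 9.1870

Derivation:
d1 = (ln(S/K) + (r - q + 0.5*sigma^2) * T) / (sigma * sqrt(T)) = 0.83959985
d2 = d1 - sigma * sqrt(T) = 0.74459985
exp(-rT) = 0.98289793; exp(-qT) = 1.00000000
C = S_0 * exp(-qT) * N(d1) - K * exp(-rT) * N(d2)
N(d1) = 0.79943361; N(d2) = 0.77174317
C = 109.8500 * 1.00000000 * 0.79943361 - 103.6600 * 0.98289793 * 0.77174317 = 9.1870
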